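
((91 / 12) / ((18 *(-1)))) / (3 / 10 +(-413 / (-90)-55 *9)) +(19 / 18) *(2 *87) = 19443779 / 105864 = 183.67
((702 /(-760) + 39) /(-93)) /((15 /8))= -9646 /44175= -0.22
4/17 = 0.24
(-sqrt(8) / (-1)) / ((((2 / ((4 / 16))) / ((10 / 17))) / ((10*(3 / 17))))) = 75*sqrt(2) / 289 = 0.37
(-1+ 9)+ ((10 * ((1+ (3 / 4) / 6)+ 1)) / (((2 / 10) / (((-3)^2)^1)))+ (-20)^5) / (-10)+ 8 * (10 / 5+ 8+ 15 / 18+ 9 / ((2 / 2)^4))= 7681705 / 24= 320071.04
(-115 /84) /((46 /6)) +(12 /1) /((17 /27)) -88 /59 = 488345 /28084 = 17.39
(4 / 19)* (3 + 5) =1.68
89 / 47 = 1.89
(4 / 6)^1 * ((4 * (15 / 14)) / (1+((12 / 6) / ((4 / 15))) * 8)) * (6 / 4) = 30 / 427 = 0.07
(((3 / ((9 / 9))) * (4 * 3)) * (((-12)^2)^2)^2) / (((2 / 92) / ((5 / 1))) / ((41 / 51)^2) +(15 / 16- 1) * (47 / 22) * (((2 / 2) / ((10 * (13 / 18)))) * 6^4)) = -47545733413601280 / 73574357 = -646226964.83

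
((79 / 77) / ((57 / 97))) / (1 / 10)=76630 / 4389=17.46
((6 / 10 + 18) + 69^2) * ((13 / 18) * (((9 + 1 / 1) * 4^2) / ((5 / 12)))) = 6627712 / 5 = 1325542.40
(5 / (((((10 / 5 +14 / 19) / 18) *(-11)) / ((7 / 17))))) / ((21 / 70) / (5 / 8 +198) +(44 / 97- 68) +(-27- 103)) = 4612430025 / 740195382212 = 0.01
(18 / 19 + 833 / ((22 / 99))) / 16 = 142479 / 608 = 234.34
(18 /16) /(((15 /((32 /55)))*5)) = 12 /1375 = 0.01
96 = 96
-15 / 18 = -5 / 6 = -0.83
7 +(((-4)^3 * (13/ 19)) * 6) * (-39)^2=-7592699/ 19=-399615.74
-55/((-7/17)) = 935/7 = 133.57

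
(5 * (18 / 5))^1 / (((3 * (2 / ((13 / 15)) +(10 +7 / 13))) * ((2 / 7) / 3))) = 819 / 167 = 4.90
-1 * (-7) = 7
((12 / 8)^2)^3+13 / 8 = 833 / 64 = 13.02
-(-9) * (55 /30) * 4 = 66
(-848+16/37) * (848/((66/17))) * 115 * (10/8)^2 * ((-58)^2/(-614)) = 68317928560000/374847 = 182255503.07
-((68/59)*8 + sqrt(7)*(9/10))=-544/59 - 9*sqrt(7)/10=-11.60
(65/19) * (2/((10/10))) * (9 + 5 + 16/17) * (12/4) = 99060/323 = 306.69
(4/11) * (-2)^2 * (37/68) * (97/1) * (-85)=-71780/11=-6525.45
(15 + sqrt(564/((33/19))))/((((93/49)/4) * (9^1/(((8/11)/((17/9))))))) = 7840/5797 + 3136 * sqrt(9823)/191301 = 2.98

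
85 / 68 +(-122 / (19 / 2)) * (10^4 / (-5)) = 1952095 / 76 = 25685.46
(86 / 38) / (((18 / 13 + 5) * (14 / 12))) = 3354 / 11039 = 0.30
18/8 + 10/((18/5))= 5.03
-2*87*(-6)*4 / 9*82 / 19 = 38048 / 19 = 2002.53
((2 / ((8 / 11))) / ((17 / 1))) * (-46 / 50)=-253 / 1700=-0.15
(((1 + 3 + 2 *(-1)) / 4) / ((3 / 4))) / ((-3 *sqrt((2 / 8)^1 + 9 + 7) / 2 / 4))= -32 *sqrt(65) / 585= -0.44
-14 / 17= -0.82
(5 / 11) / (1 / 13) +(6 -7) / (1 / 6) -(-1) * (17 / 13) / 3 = 148 / 429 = 0.34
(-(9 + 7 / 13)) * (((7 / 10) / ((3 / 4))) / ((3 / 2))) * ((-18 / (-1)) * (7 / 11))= -48608 / 715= -67.98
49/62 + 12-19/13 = 9131/806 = 11.33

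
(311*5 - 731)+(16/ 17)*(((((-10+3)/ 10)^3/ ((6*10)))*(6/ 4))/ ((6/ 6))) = 35019657/ 42500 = 823.99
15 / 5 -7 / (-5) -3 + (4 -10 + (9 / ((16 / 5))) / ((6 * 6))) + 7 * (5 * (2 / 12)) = 1259 / 960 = 1.31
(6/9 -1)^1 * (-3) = 1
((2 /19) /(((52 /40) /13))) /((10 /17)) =34 /19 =1.79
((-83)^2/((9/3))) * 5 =34445/3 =11481.67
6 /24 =0.25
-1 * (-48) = 48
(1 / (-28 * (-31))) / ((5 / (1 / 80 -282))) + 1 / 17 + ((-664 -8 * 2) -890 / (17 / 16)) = -8957796303 / 5902400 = -1517.65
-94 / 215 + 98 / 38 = 8749 / 4085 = 2.14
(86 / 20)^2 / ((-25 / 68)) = -31433 / 625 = -50.29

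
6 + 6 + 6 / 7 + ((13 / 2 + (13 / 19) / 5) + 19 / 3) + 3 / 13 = 1351633 / 51870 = 26.06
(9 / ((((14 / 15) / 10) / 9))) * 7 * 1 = 6075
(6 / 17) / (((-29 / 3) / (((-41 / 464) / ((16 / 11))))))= 4059 / 1830016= 0.00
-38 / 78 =-19 / 39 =-0.49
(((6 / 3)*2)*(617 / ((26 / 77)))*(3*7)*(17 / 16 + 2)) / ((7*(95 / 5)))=6983823 / 1976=3534.32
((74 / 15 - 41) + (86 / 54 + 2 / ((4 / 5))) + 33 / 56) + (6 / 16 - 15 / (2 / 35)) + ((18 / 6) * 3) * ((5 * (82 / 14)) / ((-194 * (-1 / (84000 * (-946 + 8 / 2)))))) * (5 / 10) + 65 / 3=-19708906273999 / 366660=-53752539.88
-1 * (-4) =4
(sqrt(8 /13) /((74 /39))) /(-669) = -sqrt(26) /8251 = -0.00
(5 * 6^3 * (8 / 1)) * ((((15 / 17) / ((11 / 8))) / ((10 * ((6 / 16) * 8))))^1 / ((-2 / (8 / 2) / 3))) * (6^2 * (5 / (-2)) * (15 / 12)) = 23328000 / 187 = 124748.66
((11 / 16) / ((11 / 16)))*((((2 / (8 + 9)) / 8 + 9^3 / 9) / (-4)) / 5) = -5509 / 1360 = -4.05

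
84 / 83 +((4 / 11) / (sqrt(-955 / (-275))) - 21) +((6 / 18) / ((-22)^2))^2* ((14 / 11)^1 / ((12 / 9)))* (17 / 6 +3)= -153897738449 / 7699526208 +4* sqrt(10505) / 2101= -19.79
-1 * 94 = -94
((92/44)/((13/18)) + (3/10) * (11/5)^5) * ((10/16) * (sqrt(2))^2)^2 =82028379/2860000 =28.68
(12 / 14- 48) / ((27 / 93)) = -3410 / 21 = -162.38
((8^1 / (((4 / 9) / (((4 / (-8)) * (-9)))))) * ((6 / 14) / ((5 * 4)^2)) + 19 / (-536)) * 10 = 9631 / 18760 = 0.51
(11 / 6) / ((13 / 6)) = 11 / 13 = 0.85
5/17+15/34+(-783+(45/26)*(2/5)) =-345455/442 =-781.57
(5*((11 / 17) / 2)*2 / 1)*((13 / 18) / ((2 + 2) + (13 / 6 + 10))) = 715 / 4947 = 0.14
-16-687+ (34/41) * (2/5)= -144047/205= -702.67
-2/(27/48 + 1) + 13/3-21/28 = 691/300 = 2.30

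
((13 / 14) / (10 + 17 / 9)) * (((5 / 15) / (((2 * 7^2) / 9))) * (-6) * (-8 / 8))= 0.01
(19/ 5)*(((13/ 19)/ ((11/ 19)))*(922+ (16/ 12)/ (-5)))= 3415022/ 825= 4139.42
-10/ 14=-5/ 7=-0.71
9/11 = 0.82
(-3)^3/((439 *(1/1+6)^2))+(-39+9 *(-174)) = -34525182/21511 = -1605.00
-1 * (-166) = 166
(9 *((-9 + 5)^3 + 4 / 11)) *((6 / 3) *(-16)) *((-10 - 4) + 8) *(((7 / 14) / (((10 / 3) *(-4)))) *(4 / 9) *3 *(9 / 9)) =60480 / 11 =5498.18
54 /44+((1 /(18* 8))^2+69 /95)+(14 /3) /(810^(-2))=66346553949589 /21669120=3061801.95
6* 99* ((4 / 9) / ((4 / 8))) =528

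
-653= -653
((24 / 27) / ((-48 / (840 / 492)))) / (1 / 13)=-455 / 1107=-0.41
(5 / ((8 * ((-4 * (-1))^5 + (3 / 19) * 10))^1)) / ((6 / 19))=1805 / 935328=0.00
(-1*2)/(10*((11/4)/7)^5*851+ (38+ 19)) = -17210368/1175767493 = -0.01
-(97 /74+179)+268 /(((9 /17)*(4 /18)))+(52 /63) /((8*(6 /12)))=9780389 /4662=2097.90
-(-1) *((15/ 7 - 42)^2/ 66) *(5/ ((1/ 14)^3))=3632580/ 11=330234.55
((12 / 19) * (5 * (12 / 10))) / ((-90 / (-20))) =16 / 19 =0.84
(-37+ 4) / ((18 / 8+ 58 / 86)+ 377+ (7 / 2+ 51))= -0.08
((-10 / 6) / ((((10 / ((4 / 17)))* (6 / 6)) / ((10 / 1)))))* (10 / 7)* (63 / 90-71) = 14060 / 357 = 39.38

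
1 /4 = 0.25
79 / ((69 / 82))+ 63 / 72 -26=37955 / 552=68.76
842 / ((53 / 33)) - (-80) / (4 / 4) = 32026 / 53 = 604.26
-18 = -18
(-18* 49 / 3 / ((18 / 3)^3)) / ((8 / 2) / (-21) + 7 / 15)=-1715 / 348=-4.93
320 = 320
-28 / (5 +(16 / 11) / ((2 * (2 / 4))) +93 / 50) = -15400 / 4573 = -3.37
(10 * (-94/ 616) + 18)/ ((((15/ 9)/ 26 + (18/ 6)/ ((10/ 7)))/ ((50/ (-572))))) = -951375/ 1429736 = -0.67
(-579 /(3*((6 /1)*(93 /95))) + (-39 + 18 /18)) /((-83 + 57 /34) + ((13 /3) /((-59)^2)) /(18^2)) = 126349167762 /145009715839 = 0.87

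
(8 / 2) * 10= 40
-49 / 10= -4.90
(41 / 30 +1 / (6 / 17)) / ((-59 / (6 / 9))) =-14 / 295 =-0.05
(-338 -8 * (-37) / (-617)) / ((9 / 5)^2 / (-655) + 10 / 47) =-160730024250 / 98684831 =-1628.72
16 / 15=1.07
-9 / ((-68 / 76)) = 171 / 17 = 10.06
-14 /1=-14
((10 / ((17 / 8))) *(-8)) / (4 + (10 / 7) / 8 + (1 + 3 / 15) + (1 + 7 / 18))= -806400 / 144959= -5.56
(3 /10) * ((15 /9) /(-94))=-1 /188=-0.01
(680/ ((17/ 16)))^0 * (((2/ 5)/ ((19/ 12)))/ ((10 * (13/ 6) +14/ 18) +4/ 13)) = 1404/ 126445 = 0.01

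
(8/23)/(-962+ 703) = -8/5957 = -0.00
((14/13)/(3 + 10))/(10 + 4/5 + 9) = 70/16731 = 0.00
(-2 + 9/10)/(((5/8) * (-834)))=0.00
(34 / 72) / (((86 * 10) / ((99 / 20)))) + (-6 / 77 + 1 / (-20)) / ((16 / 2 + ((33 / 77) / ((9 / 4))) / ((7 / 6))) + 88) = 618603 / 445755200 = 0.00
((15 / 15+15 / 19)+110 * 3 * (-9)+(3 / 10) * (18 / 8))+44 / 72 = -20293763 / 6840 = -2966.92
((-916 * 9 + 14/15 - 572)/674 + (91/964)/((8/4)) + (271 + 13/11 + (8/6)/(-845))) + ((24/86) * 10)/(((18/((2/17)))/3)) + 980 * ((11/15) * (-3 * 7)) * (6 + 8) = -186326840363499117/882945092744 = -211028.80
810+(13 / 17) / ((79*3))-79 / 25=806.84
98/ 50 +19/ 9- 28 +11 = -2909/ 225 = -12.93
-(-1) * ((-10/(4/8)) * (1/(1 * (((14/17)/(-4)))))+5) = 715/7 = 102.14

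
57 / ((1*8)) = 57 / 8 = 7.12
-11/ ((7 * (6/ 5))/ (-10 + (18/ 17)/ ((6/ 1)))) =9185/ 714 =12.86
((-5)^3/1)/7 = -125/7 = -17.86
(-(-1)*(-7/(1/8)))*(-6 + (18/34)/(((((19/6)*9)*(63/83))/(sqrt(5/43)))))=336 -1328*sqrt(215)/41667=335.53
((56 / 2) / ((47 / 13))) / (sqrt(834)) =0.27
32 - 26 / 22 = 339 / 11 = 30.82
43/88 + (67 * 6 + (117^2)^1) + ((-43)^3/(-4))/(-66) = 13790.33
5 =5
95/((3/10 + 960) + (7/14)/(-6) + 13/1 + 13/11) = 62700/643103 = 0.10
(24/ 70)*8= 2.74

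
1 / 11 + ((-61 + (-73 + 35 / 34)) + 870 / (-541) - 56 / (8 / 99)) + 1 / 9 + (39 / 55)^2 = -414079137209 / 500776650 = -826.87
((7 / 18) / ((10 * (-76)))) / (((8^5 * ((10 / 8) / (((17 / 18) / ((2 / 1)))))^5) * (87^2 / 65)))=-129206987 / 125218097808998400000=-0.00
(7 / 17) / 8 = 7 / 136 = 0.05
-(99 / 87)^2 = -1089 / 841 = -1.29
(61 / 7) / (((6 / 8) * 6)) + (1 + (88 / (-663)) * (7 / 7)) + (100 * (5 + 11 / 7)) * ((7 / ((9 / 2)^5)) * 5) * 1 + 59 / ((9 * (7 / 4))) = 1736909273 / 91348803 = 19.01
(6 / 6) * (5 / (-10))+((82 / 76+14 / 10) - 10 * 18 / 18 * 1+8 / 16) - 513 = -98899 / 190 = -520.52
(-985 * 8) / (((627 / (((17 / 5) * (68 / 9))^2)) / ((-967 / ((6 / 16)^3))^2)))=-516255571245191397376 / 185118615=-2788782593501.96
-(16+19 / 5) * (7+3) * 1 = -198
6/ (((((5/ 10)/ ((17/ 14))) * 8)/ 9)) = 459/ 28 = 16.39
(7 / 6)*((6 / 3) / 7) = 1 / 3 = 0.33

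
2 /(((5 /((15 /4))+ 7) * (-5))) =-6 /125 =-0.05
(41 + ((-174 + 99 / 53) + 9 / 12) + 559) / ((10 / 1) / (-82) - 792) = -3725547 / 6885124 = -0.54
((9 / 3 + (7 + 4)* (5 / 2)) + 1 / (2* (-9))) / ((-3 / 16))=-4384 / 27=-162.37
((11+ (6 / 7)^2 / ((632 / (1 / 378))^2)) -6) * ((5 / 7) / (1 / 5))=9710047368025 / 543762652608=17.86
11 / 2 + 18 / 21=89 / 14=6.36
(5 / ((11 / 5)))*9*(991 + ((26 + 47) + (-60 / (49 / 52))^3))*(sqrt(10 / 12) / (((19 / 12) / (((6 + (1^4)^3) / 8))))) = -1701345907350*sqrt(30) / 3512663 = -2652874.85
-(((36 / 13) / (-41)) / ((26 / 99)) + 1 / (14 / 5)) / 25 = -9697 / 2425150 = -0.00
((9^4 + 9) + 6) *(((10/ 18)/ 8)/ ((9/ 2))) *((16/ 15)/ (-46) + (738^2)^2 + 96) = 56082207636453536/ 1863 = 30103171034059.87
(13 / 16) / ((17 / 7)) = 91 / 272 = 0.33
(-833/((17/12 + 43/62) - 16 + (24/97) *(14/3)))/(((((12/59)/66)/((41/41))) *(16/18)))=43892153613/1838140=23878.57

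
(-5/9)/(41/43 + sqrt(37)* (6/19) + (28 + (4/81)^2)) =-462220450932555/23985220572123901 + 5040914518170* sqrt(37)/23985220572123901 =-0.02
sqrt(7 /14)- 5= -5 + sqrt(2) /2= -4.29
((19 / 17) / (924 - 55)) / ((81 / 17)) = 19 / 70389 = 0.00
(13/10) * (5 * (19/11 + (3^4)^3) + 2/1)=189990918/55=3454380.33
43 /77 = 0.56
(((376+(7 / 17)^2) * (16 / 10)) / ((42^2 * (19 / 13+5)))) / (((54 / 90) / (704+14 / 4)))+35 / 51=2021816815 / 32117148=62.95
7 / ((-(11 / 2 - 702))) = 2 / 199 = 0.01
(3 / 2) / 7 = 3 / 14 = 0.21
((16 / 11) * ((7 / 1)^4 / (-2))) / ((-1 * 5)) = 19208 / 55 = 349.24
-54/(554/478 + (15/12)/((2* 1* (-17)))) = -65008/1351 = -48.12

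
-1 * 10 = -10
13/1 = 13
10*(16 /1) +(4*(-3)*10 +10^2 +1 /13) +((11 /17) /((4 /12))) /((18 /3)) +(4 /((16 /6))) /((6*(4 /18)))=250217 /1768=141.53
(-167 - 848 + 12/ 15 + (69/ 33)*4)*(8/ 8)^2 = -55321/ 55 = -1005.84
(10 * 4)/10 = 4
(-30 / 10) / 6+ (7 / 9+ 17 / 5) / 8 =1 / 45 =0.02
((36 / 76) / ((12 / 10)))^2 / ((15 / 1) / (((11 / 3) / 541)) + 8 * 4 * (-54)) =275 / 856292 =0.00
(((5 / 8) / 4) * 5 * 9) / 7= 225 / 224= 1.00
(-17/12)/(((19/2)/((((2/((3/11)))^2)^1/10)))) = -2057/2565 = -0.80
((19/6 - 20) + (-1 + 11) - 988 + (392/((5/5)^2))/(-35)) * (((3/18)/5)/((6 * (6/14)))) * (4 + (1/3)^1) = -56.51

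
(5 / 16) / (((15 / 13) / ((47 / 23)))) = 611 / 1104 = 0.55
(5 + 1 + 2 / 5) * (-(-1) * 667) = 4268.80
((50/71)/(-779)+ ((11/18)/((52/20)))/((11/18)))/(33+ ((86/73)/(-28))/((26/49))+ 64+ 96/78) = 80561340/20607193147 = 0.00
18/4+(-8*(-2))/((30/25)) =107/6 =17.83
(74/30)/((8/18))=111/20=5.55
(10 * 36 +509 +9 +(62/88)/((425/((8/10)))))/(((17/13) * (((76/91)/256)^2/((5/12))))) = 2262418195960832/86071425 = 26285357.72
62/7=8.86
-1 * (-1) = 1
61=61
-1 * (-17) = 17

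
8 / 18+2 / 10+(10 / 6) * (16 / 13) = 1577 / 585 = 2.70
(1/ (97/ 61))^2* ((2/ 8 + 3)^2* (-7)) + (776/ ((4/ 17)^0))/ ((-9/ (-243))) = 3149795945/ 150544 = 20922.76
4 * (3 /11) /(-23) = -12 /253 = -0.05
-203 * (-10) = 2030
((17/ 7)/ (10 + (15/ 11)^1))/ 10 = 187/ 8750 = 0.02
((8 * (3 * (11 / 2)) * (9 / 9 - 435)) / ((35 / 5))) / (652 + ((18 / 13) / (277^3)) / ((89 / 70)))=-25156388892063 / 2004150239359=-12.55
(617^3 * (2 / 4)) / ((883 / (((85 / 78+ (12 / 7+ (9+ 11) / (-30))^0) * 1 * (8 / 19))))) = 76572546838 / 654303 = 117029.19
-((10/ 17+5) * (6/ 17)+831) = -240729/ 289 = -832.97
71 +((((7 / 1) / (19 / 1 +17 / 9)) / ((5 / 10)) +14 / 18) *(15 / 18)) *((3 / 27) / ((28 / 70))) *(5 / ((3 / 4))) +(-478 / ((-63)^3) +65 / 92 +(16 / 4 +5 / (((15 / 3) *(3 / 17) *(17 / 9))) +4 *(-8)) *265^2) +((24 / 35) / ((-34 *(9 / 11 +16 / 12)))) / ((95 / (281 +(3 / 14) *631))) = -362744163519635623379 / 206626946897700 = -1755551.10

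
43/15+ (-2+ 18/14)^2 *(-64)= -21893/735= -29.79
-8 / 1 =-8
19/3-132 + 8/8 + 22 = -308/3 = -102.67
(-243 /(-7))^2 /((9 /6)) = 39366 /49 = 803.39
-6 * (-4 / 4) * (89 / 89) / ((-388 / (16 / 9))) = -8 / 291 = -0.03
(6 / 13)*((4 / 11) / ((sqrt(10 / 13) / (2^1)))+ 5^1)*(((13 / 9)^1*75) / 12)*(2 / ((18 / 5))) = 50*sqrt(130) / 297+ 625 / 54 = 13.49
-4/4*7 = -7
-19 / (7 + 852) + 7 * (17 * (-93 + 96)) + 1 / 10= 3067299 / 8590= 357.08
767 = 767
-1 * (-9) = 9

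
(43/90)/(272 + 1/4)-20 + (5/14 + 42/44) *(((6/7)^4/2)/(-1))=-16762666138/823627035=-20.35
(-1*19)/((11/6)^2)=-684/121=-5.65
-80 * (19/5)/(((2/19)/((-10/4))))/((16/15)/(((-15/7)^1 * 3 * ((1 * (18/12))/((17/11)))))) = -40206375/952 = -42233.59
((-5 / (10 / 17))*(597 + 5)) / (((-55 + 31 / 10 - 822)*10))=5117 / 8739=0.59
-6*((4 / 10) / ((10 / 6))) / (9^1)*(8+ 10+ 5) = -92 / 25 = -3.68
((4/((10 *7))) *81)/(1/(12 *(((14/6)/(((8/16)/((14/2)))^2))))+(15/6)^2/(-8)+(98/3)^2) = 2286144/526681735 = 0.00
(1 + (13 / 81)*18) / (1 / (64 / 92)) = 560 / 207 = 2.71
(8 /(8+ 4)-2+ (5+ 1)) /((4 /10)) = 35 /3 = 11.67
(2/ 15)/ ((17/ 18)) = 12/ 85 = 0.14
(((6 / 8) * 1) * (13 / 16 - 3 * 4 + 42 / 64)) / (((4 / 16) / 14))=-442.31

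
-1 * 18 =-18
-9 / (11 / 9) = -81 / 11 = -7.36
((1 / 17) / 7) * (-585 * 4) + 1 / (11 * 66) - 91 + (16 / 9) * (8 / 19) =-541266631 / 4924458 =-109.91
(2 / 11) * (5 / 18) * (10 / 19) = 50 / 1881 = 0.03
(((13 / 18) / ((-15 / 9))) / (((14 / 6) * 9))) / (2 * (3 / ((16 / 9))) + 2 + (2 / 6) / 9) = -156 / 40915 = -0.00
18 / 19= 0.95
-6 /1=-6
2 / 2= 1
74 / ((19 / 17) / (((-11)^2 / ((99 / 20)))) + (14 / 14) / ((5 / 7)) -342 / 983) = 272055080 / 4036001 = 67.41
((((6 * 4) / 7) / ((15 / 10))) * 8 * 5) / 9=640 / 63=10.16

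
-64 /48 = -4 /3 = -1.33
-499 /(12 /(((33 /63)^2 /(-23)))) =60379 /121716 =0.50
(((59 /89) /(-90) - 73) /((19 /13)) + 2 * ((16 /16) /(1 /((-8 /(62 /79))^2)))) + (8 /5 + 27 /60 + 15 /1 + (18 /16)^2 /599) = 98072497279379 /560681596224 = 174.92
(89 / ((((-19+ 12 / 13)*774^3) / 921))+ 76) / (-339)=-2760469963681 / 12313150501320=-0.22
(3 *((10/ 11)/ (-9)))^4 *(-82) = -820000/ 1185921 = -0.69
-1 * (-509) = 509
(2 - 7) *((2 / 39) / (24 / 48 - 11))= 0.02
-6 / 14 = -3 / 7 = -0.43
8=8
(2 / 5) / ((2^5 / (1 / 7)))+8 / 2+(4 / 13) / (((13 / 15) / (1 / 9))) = 1147387 / 283920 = 4.04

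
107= 107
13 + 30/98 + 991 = 49211/49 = 1004.31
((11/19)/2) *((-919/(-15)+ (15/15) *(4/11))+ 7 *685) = 21088/15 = 1405.87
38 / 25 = 1.52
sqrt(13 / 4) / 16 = sqrt(13) / 32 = 0.11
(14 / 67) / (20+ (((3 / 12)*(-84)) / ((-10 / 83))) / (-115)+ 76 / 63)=1014300 / 95581597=0.01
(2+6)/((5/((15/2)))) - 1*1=11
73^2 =5329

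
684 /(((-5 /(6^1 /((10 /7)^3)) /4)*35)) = -100548 /3125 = -32.18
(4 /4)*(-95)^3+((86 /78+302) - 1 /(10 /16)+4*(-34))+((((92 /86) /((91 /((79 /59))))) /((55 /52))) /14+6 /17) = -3885792090622418 /4533073545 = -857209.14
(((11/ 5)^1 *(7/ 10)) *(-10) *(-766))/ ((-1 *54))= -29491/ 135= -218.45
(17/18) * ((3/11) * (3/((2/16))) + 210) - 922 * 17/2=-251872/33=-7632.48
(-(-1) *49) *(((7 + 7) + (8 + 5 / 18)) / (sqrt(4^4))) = 19649 / 288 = 68.23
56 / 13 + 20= 316 / 13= 24.31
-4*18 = -72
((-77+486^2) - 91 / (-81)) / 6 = 9562865 / 243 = 39353.35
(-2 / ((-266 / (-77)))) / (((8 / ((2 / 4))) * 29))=-11 / 8816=-0.00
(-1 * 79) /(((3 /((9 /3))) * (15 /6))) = -158 /5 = -31.60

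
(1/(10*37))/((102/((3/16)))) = 1/201280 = 0.00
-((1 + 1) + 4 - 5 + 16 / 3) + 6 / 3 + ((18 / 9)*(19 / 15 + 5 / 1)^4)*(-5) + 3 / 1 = -156163292 / 10125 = -15423.54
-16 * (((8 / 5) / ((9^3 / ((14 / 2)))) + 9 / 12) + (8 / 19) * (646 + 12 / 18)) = -302556884 / 69255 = -4368.74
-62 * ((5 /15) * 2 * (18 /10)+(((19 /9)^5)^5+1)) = -28853714152965815362192444728264508 /3589489938459262943851245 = -8038388363.71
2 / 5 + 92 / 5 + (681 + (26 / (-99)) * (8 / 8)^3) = 346271 / 495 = 699.54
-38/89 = -0.43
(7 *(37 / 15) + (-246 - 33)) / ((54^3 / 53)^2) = -5514067 / 185961834720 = -0.00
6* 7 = 42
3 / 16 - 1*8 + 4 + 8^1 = 67 / 16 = 4.19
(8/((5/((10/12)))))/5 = 4/15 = 0.27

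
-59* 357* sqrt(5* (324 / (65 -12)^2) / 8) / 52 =-189567* sqrt(10) / 5512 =-108.76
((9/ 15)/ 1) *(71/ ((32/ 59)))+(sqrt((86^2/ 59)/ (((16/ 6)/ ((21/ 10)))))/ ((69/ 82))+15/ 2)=1763 *sqrt(2065)/ 6785+13767/ 160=97.85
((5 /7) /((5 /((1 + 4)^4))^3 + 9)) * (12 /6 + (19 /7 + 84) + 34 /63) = 54912109375 /7751953566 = 7.08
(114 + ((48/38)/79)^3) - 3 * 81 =-129.00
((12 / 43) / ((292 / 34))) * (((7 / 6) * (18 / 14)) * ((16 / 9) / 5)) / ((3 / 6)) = 544 / 15695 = 0.03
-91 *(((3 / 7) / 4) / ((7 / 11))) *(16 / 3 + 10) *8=-13156 / 7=-1879.43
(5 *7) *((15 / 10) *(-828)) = -43470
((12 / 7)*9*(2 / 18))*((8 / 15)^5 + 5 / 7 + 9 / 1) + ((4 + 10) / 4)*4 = 381111254 / 12403125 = 30.73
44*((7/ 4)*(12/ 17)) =924/ 17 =54.35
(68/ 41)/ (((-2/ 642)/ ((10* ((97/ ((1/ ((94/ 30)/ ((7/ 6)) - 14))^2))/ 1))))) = -664058051712/ 10045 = -66108317.74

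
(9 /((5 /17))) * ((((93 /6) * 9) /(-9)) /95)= -4743 /950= -4.99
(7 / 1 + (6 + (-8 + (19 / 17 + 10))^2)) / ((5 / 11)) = 49.98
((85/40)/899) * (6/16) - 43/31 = -79757/57536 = -1.39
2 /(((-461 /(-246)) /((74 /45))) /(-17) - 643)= -206312 /66336223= -0.00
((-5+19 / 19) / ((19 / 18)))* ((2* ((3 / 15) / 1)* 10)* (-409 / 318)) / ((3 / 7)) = 45808 / 1007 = 45.49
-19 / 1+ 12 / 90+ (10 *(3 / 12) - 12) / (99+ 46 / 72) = -1020251 / 53805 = -18.96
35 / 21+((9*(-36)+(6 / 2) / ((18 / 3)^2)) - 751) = -4293 / 4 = -1073.25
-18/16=-1.12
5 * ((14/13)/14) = 5/13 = 0.38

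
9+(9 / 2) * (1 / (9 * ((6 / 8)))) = 29 / 3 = 9.67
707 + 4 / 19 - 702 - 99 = -1782 / 19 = -93.79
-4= -4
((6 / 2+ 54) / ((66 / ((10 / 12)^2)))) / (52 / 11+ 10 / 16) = 475 / 4239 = 0.11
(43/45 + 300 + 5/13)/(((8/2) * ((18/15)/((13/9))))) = 44071/486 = 90.68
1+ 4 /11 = 15 /11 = 1.36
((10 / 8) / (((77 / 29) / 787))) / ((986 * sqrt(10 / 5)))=3935 * sqrt(2) / 20944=0.27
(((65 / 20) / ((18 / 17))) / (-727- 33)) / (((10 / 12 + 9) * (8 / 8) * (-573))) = 221 / 308319840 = 0.00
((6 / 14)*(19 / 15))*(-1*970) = -526.57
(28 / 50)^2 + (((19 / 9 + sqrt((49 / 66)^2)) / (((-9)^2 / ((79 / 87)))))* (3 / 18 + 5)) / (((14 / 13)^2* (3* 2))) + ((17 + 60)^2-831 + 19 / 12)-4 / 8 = 5099.42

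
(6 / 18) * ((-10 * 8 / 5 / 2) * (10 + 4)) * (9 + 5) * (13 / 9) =-20384 / 27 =-754.96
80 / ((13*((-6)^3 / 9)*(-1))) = 10 / 39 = 0.26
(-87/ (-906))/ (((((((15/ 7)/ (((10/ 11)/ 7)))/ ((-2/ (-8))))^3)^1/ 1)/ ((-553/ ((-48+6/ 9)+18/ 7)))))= 112259/ 27204788160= 0.00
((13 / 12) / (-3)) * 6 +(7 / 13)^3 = -26503 / 13182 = -2.01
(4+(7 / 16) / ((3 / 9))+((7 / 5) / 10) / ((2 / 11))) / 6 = 811 / 800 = 1.01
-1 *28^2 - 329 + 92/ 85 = -94513/ 85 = -1111.92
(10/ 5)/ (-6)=-1/ 3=-0.33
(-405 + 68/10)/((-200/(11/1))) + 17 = 38901/1000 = 38.90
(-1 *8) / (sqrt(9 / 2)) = -8 *sqrt(2) / 3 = -3.77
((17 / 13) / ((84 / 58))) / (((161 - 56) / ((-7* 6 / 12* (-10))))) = 493 / 1638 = 0.30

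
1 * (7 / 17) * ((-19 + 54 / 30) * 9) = -5418 / 85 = -63.74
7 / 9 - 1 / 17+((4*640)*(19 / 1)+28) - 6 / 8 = 29784797 / 612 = 48667.97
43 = 43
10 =10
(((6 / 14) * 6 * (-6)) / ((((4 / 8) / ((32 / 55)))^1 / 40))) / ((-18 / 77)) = 3072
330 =330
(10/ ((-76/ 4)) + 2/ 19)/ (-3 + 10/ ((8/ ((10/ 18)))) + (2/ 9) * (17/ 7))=2016/ 8455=0.24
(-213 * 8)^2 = 2903616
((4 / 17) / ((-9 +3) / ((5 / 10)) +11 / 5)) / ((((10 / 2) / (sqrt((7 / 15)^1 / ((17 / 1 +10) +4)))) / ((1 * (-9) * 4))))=0.02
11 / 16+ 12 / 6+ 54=56.69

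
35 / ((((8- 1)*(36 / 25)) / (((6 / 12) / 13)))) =125 / 936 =0.13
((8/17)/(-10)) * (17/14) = -2/35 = -0.06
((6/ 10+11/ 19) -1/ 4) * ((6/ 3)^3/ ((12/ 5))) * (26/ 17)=4589/ 969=4.74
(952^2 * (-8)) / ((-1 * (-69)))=-7250432 / 69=-105078.72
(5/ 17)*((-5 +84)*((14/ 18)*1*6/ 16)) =2765/ 408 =6.78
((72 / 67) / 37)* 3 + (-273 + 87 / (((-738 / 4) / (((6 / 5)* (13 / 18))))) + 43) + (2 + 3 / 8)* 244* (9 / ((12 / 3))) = 39281364037 / 36590040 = 1073.55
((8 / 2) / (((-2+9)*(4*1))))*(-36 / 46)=-18 / 161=-0.11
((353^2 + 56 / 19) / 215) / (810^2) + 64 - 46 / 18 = 61.45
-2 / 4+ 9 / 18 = 0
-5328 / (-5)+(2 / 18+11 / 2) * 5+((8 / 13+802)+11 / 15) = 443899 / 234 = 1897.00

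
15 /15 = 1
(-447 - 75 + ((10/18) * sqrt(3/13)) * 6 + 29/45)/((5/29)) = -680369/225 + 58 * sqrt(39)/39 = -3014.57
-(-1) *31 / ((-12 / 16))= -124 / 3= -41.33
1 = 1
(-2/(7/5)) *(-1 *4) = 40/7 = 5.71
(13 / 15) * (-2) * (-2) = 52 / 15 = 3.47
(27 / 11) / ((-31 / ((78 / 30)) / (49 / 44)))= -17199 / 75020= -0.23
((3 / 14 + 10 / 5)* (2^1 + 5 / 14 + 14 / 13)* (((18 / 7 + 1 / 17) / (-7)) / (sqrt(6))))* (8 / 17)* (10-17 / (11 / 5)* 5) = 90965625* sqrt(6) / 14175161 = 15.72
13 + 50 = 63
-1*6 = -6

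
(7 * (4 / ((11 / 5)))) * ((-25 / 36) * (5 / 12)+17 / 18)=9905 / 1188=8.34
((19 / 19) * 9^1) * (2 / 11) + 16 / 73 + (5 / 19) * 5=48385 / 15257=3.17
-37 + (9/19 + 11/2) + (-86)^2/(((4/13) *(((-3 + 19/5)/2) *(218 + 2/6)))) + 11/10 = 6105679/24890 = 245.31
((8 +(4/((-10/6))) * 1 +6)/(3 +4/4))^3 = 24389/1000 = 24.39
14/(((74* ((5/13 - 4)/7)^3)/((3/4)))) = -15824991/15365804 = -1.03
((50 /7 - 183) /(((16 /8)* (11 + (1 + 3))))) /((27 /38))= -23389 /2835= -8.25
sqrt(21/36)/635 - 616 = -616 +sqrt(21)/3810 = -616.00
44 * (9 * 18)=7128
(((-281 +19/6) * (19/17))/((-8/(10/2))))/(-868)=-158365/708288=-0.22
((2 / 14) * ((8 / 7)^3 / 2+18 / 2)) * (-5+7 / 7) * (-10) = 133720 / 2401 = 55.69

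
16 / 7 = 2.29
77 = 77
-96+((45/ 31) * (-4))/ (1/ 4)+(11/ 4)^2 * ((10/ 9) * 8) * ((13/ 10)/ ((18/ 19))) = -271007/ 10044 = -26.98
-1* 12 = -12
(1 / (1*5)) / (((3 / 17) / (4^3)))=1088 / 15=72.53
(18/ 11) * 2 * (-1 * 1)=-36/ 11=-3.27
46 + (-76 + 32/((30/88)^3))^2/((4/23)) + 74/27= 35063348481128/11390625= 3078263.79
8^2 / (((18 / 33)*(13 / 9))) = 1056 / 13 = 81.23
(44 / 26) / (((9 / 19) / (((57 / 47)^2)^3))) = 1592879438898 / 140129799277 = 11.37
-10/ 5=-2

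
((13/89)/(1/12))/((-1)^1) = -156/89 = -1.75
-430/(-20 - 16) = 215/18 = 11.94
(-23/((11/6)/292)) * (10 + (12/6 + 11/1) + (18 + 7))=-1934208/11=-175837.09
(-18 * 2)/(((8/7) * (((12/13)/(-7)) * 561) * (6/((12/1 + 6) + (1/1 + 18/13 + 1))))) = 6811/4488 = 1.52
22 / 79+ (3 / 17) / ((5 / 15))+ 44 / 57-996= -76123859 / 76551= -994.42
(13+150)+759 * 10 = 7753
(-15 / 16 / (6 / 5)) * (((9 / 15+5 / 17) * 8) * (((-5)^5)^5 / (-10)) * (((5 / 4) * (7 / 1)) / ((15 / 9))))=-118911266326904296875 / 136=-874347546521355124.08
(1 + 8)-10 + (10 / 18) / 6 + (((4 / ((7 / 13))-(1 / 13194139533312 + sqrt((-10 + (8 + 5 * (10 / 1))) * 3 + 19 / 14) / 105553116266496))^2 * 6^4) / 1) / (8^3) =138.78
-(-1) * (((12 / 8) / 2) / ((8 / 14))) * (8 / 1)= 21 / 2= 10.50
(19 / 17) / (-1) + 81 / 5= 1282 / 85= 15.08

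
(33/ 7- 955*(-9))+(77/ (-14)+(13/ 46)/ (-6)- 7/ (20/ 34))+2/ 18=248717323/ 28980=8582.38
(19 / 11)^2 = 361 / 121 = 2.98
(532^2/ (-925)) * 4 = -1132096/ 925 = -1223.89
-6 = -6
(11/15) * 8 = 88/15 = 5.87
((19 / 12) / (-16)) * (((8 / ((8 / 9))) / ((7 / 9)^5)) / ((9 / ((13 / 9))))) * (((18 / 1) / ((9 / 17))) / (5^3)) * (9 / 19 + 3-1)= -22716369 / 67228000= -0.34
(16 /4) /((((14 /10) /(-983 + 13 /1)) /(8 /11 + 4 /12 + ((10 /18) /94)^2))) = -40498930750 /13777533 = -2939.49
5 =5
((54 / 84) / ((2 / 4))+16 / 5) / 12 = 157 / 420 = 0.37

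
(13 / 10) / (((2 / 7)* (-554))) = -91 / 11080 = -0.01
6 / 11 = 0.55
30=30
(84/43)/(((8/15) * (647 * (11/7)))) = 2205/612062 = 0.00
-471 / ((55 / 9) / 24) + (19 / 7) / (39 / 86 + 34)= -2110016506 / 1140755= -1849.67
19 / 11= 1.73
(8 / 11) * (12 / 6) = 16 / 11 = 1.45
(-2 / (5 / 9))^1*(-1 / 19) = 18 / 95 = 0.19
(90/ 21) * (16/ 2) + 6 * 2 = 324/ 7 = 46.29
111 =111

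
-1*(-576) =576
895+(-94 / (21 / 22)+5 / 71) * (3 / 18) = 7859947 / 8946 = 878.60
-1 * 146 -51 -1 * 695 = -892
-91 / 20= -4.55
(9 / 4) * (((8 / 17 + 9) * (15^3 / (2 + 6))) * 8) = 4890375 / 68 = 71917.28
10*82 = 820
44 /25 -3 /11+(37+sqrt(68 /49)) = 2 * sqrt(17) /7+10584 /275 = 39.67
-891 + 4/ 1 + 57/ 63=-18608/ 21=-886.10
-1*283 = -283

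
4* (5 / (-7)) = -20 / 7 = -2.86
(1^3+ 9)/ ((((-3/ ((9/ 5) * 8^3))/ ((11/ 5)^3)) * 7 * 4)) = -1022208/ 875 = -1168.24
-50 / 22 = -25 / 11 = -2.27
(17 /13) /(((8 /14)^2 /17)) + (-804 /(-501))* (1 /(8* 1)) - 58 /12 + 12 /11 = 73981319 /1146288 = 64.54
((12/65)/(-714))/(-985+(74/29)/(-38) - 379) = 1102/5813633735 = 0.00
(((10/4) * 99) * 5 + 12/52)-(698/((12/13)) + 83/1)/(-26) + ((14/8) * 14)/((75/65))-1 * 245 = 816067/780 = 1046.24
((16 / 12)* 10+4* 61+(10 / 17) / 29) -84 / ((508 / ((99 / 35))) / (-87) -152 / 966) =295.16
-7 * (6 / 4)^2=-63 / 4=-15.75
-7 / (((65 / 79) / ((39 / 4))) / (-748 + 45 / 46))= 61965.45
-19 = -19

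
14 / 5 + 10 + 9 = 109 / 5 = 21.80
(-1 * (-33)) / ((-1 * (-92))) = 33 / 92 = 0.36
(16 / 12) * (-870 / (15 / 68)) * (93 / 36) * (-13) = 1589432 / 9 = 176603.56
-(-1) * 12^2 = 144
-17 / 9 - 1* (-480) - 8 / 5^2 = 107503 / 225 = 477.79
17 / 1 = 17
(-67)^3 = -300763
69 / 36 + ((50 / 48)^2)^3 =610421329 / 191102976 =3.19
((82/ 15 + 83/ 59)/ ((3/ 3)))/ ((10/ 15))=10.31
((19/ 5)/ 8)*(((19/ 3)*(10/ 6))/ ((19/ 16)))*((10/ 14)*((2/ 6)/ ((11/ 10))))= 0.91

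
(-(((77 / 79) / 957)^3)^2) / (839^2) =-117649 / 74199671936664716221832221569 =-0.00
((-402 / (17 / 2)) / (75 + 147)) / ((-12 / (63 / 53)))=1407 / 66674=0.02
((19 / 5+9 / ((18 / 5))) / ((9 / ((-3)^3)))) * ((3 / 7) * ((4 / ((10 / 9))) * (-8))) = 5832 / 25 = 233.28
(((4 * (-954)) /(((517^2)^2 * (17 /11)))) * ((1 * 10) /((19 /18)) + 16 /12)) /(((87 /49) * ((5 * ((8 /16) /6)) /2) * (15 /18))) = -167537664 /138266615079175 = -0.00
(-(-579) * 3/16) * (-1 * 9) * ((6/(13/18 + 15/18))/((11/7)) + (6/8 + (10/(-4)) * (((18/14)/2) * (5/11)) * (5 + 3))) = 12709629/4928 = 2579.06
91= 91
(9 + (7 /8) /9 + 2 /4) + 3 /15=3527 /360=9.80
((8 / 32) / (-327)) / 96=-1 / 125568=-0.00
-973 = -973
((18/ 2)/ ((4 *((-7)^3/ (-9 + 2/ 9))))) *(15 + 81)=1896/ 343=5.53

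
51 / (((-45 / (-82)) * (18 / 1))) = 697 / 135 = 5.16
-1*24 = -24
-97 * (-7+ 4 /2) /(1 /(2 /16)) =485 /8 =60.62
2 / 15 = 0.13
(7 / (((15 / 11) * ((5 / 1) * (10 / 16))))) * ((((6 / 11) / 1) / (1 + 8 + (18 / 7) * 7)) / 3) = 0.01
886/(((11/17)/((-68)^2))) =69646688/11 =6331517.09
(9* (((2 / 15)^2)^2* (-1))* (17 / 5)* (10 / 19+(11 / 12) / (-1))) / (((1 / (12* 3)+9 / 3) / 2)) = 48416 / 19415625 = 0.00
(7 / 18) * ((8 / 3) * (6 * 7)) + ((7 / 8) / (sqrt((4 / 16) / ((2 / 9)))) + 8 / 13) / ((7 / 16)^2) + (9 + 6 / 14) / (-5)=64 * sqrt(2) / 21 + 1286626 / 28665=49.19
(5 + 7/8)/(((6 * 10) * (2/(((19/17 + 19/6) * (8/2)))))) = 0.84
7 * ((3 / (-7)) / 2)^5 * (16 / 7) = -243 / 33614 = -0.01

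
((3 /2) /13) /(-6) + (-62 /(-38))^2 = 49611 /18772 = 2.64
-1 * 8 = -8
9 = 9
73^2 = 5329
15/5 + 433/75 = 658/75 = 8.77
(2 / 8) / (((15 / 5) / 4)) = 1 / 3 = 0.33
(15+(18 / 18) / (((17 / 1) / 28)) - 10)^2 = 12769 / 289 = 44.18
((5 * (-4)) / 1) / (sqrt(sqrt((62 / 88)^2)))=-40 * sqrt(341) / 31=-23.83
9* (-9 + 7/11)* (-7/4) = 1449/11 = 131.73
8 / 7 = 1.14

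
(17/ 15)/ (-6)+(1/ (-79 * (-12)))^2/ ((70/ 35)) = -565849/ 2995680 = -0.19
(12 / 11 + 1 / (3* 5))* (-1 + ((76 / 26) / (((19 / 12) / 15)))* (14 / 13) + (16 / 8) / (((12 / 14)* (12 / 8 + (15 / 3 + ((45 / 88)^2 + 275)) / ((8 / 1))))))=1266196206983 / 37866820563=33.44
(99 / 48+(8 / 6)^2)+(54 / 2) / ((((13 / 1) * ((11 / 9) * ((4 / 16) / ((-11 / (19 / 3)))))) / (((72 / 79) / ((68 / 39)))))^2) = 492307387729 / 93760889616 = 5.25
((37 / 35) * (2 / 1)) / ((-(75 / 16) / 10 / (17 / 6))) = -20128 / 1575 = -12.78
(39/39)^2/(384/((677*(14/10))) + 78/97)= 459683/555882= 0.83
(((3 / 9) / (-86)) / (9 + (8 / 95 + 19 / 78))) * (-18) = 22230 / 2972117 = 0.01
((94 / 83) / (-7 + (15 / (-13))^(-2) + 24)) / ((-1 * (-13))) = 10575 / 2154763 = 0.00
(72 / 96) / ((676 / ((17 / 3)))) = 17 / 2704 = 0.01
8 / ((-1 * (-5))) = 8 / 5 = 1.60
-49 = -49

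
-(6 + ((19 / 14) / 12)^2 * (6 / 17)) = -6.00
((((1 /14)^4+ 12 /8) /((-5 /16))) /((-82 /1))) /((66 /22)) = 11525 /590646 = 0.02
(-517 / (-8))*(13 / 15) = 6721 / 120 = 56.01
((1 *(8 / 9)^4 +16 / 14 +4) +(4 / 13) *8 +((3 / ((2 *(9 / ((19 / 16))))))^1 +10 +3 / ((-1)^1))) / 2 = 294735083 / 38211264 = 7.71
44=44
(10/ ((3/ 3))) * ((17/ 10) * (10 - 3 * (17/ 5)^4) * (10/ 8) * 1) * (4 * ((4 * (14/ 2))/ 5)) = -186068.78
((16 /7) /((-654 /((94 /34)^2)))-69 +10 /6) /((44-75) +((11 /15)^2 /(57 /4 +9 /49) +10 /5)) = 9454536247050 /4065158783063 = 2.33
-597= -597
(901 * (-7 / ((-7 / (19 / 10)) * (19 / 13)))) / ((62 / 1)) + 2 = 12953 / 620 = 20.89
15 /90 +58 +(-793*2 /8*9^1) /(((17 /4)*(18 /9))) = -7739 /51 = -151.75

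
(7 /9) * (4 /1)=28 /9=3.11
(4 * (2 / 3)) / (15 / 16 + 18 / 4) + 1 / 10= 1541 / 2610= 0.59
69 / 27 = 23 / 9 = 2.56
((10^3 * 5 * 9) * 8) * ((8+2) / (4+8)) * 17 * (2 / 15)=680000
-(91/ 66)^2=-8281/ 4356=-1.90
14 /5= 2.80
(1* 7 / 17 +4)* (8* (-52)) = -31200 / 17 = -1835.29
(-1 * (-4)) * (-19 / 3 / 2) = -38 / 3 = -12.67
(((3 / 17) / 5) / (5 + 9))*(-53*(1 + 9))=-159 / 119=-1.34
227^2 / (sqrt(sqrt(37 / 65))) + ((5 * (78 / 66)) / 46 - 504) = -254959 / 506 + 51529 * 37^(3 / 4) * 65^(1 / 4) / 37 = 58820.02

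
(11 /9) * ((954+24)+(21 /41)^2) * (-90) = -180890490 /1681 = -107608.86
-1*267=-267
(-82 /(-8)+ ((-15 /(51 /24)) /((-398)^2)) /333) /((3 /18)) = 3063810527 /49818058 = 61.50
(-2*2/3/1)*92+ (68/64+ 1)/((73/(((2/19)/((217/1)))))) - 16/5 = -4545986321/36117480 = -125.87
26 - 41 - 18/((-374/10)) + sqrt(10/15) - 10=-4585/187 + sqrt(6)/3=-23.70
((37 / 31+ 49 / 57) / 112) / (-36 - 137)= -907 / 8559348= -0.00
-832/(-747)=1.11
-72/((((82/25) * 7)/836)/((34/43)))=-25581600/12341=-2072.90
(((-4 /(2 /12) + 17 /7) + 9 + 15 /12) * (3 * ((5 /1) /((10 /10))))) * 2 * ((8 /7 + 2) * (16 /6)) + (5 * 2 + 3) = -138843 /49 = -2833.53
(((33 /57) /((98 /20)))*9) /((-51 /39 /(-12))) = 9.76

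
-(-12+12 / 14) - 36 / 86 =3228 / 301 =10.72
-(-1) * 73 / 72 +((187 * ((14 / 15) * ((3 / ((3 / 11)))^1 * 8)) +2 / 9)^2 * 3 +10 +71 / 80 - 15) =7643278530439 / 10800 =707710975.04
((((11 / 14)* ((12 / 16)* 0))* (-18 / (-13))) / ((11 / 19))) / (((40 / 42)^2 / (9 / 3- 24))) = 0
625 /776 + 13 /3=11963 /2328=5.14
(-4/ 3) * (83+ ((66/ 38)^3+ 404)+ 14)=-4629728/ 6859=-674.99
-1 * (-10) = 10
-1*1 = -1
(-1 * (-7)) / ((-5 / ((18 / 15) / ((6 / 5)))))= -7 / 5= -1.40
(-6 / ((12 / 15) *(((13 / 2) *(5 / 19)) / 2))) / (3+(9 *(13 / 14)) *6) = -133 / 806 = -0.17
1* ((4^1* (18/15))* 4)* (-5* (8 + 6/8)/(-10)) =84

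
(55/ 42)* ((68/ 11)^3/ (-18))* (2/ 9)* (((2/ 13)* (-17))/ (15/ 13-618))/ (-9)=26726720/ 14854307391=0.00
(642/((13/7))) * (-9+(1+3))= -22470/13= -1728.46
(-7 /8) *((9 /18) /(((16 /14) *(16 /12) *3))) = -49 /512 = -0.10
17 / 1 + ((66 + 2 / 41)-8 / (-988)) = 841117 / 10127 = 83.06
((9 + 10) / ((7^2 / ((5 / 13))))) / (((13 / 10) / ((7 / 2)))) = 475 / 1183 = 0.40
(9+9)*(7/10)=63/5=12.60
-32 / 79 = -0.41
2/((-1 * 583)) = -2/583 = -0.00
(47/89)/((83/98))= 4606/7387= 0.62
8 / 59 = 0.14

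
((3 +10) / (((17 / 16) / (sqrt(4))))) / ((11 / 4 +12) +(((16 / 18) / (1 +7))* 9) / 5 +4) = 8320 / 6443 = 1.29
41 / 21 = 1.95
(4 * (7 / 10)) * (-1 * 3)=-42 / 5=-8.40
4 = 4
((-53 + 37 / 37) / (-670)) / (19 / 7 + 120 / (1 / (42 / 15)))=182 / 794285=0.00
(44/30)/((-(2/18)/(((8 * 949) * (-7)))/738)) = 2588537952/5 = 517707590.40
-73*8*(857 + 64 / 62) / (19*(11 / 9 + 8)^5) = -917256300984 / 2320094938727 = -0.40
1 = 1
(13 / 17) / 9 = 0.08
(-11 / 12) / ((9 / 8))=-22 / 27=-0.81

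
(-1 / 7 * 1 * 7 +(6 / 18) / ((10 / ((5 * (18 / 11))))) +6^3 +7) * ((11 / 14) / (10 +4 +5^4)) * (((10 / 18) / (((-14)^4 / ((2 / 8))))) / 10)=815 / 8248068864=0.00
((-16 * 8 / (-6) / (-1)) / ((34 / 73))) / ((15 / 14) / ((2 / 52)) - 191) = 8176 / 29121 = 0.28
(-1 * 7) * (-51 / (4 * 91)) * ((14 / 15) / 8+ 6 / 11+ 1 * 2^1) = 29869 / 11440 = 2.61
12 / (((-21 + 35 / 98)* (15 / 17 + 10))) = -168 / 3145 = -0.05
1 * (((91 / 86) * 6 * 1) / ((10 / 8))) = 1092 / 215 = 5.08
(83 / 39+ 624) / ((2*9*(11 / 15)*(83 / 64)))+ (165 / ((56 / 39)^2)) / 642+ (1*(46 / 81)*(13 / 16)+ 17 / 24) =24433411883611 / 645192003456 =37.87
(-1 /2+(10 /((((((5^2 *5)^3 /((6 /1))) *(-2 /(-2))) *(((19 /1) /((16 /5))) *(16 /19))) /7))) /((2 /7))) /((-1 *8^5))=1952537 /128000000000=0.00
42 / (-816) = -7 / 136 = -0.05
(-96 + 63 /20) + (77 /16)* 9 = -3963 /80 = -49.54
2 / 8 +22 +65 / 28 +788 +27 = 5877 / 7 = 839.57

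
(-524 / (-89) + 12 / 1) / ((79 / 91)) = 144872 / 7031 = 20.60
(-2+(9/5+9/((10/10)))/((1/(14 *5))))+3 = 757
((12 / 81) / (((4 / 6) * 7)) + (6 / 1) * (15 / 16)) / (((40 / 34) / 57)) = 920873 / 3360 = 274.07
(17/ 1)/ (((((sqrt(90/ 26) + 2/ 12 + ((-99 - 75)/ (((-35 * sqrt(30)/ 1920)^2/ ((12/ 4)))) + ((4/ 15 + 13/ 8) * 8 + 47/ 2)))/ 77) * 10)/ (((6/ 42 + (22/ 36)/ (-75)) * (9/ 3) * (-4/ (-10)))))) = -971939468420921/ 2403341119643740875 - 571560451 * sqrt(65)/ 320445482619165450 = -0.00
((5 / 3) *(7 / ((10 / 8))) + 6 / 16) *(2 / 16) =233 / 192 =1.21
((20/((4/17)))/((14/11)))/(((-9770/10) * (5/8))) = -748/6839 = -0.11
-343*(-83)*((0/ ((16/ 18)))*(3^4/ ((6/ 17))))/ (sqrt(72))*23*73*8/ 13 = 0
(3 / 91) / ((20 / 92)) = 69 / 455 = 0.15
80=80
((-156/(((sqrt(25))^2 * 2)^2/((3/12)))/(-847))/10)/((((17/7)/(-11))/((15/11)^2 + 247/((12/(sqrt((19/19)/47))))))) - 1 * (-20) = 452539649/22627000 - 3211 * sqrt(47)/878900000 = 20.00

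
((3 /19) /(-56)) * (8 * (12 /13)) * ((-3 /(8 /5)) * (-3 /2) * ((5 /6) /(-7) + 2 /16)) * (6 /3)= -135 /193648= -0.00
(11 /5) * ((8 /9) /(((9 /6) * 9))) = 176 /1215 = 0.14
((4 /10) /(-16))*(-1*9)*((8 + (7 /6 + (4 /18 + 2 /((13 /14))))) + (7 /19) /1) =52957 /19760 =2.68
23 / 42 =0.55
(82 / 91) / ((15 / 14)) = 164 / 195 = 0.84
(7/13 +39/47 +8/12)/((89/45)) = 55950/54379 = 1.03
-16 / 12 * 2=-8 / 3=-2.67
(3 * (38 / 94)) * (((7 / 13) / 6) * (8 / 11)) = 532 / 6721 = 0.08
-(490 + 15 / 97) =-47545 / 97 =-490.15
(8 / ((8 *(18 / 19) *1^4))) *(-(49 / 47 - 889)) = 396473 / 423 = 937.29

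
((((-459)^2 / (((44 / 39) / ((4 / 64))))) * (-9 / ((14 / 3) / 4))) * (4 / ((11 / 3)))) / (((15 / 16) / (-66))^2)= -85189283712 / 175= -486795906.93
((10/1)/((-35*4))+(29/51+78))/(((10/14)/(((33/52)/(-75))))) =-616517/663000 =-0.93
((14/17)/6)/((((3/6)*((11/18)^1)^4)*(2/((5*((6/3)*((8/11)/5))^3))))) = 1003290624/8282047675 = 0.12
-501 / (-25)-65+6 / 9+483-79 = 26978 / 75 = 359.71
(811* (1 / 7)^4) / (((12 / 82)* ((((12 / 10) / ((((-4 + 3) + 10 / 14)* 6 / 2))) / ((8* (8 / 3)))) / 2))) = -10640320 / 151263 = -70.34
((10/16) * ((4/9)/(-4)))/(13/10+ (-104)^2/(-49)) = 1225/3870828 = 0.00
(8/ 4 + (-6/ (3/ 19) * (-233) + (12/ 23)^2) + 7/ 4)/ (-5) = -3748715/ 2116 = -1771.60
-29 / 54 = -0.54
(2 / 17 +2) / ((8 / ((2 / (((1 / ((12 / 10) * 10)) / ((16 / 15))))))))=576 / 85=6.78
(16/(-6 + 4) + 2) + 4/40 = -59/10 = -5.90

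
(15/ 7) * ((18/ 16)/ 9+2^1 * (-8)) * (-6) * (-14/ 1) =-2857.50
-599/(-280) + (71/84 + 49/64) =25201/6720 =3.75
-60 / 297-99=-9821 / 99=-99.20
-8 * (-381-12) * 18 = 56592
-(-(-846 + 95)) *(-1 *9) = 6759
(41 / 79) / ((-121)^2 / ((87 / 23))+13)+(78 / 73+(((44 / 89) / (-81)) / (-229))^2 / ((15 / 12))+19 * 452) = 228056165338772206203728567 / 26551908623426021959590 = 8589.07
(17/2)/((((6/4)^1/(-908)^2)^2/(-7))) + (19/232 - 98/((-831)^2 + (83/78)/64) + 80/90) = -129385310007397242434678863/7197921882360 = -17975370130715.47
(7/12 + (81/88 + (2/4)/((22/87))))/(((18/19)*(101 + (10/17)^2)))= 5046229/139181328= 0.04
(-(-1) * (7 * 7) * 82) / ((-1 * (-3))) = 4018 / 3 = 1339.33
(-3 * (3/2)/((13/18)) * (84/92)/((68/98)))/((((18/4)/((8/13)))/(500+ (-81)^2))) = -22745016/2873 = -7916.82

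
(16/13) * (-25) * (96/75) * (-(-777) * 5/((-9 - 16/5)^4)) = -1243200000/179995933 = -6.91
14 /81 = 0.17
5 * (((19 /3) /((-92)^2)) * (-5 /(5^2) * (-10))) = 95 /12696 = 0.01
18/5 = 3.60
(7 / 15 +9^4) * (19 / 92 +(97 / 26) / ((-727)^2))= 1284910282475 / 948181026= 1355.13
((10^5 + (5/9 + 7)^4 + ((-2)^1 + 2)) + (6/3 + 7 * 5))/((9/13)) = 8810413729/59049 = 149205.13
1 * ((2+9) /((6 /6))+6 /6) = 12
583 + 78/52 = 1169/2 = 584.50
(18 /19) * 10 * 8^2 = 11520 /19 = 606.32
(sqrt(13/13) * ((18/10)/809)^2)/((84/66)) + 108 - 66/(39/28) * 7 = -666130750217/2977888550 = -223.69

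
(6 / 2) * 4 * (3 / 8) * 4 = 18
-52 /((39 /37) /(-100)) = 14800 /3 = 4933.33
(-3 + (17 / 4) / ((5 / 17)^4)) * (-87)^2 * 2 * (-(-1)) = 10690130133 / 1250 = 8552104.11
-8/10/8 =-1/10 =-0.10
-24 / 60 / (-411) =0.00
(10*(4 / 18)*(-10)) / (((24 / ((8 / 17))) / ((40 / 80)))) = -100 / 459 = -0.22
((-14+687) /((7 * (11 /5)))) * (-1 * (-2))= 6730 /77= 87.40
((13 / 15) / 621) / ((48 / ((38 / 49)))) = 247 / 10954440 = 0.00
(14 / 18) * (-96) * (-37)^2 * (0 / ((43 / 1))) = 0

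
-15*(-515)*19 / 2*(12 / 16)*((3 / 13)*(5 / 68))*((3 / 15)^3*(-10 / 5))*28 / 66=-123291 / 19448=-6.34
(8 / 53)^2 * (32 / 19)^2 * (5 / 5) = 65536 / 1014049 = 0.06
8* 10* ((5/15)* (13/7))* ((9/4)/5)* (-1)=-156/7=-22.29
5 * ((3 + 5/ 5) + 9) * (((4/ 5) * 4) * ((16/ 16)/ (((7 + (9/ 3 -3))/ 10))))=2080/ 7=297.14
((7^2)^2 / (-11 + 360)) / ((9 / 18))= 4802 / 349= 13.76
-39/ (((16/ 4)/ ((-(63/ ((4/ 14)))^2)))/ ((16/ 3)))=2528253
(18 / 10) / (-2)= -9 / 10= -0.90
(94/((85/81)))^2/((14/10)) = 57972996/10115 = 5731.39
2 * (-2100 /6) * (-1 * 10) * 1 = 7000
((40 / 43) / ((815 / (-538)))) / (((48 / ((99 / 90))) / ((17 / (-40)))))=50303 / 8410800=0.01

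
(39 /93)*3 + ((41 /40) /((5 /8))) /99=97796 /76725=1.27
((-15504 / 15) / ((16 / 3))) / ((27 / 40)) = -2584 / 9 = -287.11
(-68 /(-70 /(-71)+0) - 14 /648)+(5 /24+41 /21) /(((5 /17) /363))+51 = 60073889 /22680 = 2648.76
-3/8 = -0.38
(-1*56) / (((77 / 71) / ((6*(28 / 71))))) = -1344 / 11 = -122.18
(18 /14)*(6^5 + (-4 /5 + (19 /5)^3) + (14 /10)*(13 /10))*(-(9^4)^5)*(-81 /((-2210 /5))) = -17353393538950366528299391917 /773500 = -22434897917195043992630.11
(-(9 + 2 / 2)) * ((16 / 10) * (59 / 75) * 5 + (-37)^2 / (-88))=61139 / 660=92.63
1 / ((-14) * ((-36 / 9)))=1 / 56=0.02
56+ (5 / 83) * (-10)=4598 / 83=55.40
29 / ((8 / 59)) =1711 / 8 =213.88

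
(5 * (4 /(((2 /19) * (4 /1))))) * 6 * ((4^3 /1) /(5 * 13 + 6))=18240 /71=256.90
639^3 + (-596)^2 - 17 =261272318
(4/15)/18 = 2/135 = 0.01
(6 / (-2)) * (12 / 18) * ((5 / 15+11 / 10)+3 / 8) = -217 / 60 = -3.62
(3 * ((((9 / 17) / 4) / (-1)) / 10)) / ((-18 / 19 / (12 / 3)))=57 / 340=0.17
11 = 11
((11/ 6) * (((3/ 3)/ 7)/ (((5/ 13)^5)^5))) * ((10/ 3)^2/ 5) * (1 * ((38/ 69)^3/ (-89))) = -8518385267386983210165652465554512/ 329366319715976715087890625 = -25862951.85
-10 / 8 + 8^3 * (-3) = -1537.25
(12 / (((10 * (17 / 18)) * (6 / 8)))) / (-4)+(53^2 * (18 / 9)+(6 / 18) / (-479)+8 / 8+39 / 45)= 228795599 / 40715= 5619.44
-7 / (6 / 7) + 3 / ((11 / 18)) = -215 / 66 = -3.26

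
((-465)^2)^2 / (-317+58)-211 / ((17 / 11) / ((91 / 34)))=-27023433564899 / 149702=-180514846.59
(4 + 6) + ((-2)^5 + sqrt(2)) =-22 + sqrt(2) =-20.59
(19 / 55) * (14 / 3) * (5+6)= 266 / 15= 17.73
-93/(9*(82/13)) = -403/246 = -1.64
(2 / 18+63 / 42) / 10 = 0.16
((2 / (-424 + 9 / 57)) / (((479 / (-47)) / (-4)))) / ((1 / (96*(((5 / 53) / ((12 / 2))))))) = -571520 / 204441511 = -0.00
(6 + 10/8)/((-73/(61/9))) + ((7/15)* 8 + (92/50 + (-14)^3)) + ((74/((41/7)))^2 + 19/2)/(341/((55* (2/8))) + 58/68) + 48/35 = -1315413963387877/481636253700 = -2731.14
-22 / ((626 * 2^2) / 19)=-209 / 1252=-0.17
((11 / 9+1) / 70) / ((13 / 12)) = 8 / 273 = 0.03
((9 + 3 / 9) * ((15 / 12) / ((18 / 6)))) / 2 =35 / 18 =1.94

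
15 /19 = 0.79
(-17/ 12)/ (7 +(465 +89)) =-1/ 396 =-0.00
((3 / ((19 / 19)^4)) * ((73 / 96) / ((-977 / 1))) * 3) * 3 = -657 / 31264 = -0.02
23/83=0.28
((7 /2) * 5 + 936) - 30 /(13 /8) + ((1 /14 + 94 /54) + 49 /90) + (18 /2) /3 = 23105507 /24570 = 940.40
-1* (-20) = 20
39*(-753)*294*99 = -854755902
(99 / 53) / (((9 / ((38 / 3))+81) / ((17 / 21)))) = 0.02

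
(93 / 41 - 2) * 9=99 / 41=2.41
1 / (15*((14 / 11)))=11 / 210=0.05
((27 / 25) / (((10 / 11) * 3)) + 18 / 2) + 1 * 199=52099 / 250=208.40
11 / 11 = 1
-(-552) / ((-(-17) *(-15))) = -184 / 85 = -2.16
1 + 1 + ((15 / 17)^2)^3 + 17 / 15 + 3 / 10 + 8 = 8620904917 / 724127070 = 11.91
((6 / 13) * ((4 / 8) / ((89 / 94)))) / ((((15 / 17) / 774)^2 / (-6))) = -32548997232 / 28925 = -1125289.45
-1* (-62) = 62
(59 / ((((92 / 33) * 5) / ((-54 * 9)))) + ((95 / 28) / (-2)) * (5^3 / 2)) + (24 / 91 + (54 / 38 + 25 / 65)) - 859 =-9607723767 / 3181360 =-3020.01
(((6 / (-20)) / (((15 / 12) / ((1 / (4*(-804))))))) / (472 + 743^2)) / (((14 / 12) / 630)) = 27 / 370189070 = 0.00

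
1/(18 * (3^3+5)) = 1/576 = 0.00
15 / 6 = 5 / 2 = 2.50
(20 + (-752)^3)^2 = 180845206874784144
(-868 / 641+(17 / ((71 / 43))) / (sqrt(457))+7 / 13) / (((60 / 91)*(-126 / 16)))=13594 / 86535- 19006*sqrt(457) / 4380345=0.06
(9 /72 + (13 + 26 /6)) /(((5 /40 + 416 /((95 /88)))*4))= 39805 /3515508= 0.01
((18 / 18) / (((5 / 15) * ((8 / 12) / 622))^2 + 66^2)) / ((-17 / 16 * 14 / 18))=-1128153744 / 4061071440083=-0.00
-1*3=-3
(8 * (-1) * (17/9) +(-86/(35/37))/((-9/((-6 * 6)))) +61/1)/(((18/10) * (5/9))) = -100097/315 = -317.77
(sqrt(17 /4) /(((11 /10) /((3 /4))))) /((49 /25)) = 375*sqrt(17) /2156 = 0.72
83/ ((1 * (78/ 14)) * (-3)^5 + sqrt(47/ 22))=-121135014/ 1975895335 - 4067 * sqrt(1034)/ 1975895335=-0.06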